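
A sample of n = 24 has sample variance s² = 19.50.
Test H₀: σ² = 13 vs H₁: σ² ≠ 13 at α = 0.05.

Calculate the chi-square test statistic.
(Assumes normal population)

Answer: χ² = 34.5000, fail to reject H₀

Derivation:
df = n - 1 = 23
χ² = (n-1)s²/σ₀² = 23×19.50/13 = 34.5000
Critical values: χ²_{0.975,23} = 11.689, χ²_{0.025,23} = 38.076
Rejection region: χ² < 11.689 or χ² > 38.076
Decision: fail to reject H₀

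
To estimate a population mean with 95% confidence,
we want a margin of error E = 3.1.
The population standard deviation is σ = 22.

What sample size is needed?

Answer: n = 194

Derivation:
z_0.025 = 1.960
n = (z×σ/E)² = (1.960×22/3.1)²
n = 193.4791
Round up: n = 194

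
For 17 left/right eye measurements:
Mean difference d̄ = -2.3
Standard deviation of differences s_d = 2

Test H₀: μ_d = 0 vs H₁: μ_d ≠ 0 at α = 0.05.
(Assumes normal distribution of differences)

df = n - 1 = 16
SE = s_d/√n = 2/√17 = 0.4851
t = d̄/SE = -2.3/0.4851 = -4.7413
Critical value: t_{0.025,16} = ±2.120
p-value ≈ 0.0002
Decision: reject H₀

Answer: t = -4.7413, reject H₀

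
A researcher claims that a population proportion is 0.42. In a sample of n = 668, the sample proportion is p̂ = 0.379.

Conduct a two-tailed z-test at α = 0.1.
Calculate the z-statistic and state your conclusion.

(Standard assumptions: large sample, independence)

Answer: z = -2.1470, reject H₀

Derivation:
H₀: p = 0.42, H₁: p ≠ 0.42
Standard error: SE = √(p₀(1-p₀)/n) = √(0.42×0.58/668) = 0.019096
z-statistic: z = (p̂ - p₀)/SE = (0.379 - 0.42)/0.019096 = -2.1470
Critical value: z_0.05 = ±1.645
p-value = 0.0318
Decision: reject H₀ at α = 0.1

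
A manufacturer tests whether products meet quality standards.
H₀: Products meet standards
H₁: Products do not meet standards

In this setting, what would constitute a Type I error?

Answer: Rejecting good products that actually meet standards

Derivation:
Type I error (α): Rejecting H₀ when H₀ is true
Type II error (β): Failing to reject H₀ when H₁ is true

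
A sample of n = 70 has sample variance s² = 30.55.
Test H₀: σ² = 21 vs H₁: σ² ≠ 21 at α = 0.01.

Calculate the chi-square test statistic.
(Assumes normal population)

df = n - 1 = 69
χ² = (n-1)s²/σ₀² = 69×30.55/21 = 100.3786
Critical values: χ²_{0.995,69} = 42.494, χ²_{0.005,69} = 102.996
Rejection region: χ² < 42.494 or χ² > 102.996
Decision: fail to reject H₀

Answer: χ² = 100.3786, fail to reject H₀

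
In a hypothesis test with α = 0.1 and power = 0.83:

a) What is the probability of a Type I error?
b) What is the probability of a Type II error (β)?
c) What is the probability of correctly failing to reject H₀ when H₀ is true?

a) Type I error probability = α = 0.1
b) Power = P(reject H₀ | H₁ true) = 1 - β = 0.83, so Type II error probability = β = 1 - Power = 0.17
c) P(fail to reject H₀ | H₀ true) = 1 - α = 0.9

Answer: a) 0.1, b) 0.17, c) 0.9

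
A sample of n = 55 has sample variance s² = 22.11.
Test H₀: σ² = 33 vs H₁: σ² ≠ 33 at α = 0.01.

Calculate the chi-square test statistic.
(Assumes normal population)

Answer: χ² = 36.1800, fail to reject H₀

Derivation:
df = n - 1 = 54
χ² = (n-1)s²/σ₀² = 54×22.11/33 = 36.1800
Critical values: χ²_{0.995,54} = 30.981, χ²_{0.005,54} = 84.502
Rejection region: χ² < 30.981 or χ² > 84.502
Decision: fail to reject H₀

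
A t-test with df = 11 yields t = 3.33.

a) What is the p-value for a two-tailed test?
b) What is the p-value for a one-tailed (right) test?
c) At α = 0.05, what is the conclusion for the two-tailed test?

Answer: a) 0.0067, b) 0.0034, c) reject H₀

Derivation:
Using t-distribution with df = 11:
a) Two-tailed: p = 2×P(T > 3.33) = 0.0067
b) One-tailed: p = P(T > 3.33) = 0.0034
c) 0.0067 < 0.05, reject H₀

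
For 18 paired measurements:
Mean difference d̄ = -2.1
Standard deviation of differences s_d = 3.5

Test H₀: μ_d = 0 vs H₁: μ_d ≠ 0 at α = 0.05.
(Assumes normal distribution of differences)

Answer: t = -2.5455, reject H₀

Derivation:
df = n - 1 = 17
SE = s_d/√n = 3.5/√18 = 0.8250
t = d̄/SE = -2.1/0.8250 = -2.5455
Critical value: t_{0.025,17} = ±2.110
p-value ≈ 0.0209
Decision: reject H₀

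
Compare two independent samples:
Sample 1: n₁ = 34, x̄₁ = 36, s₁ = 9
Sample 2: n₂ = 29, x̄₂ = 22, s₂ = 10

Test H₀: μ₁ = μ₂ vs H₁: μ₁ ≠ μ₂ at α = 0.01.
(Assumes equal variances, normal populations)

Pooled variance: s²_p = [33×9² + 28×10²]/(61) = 89.7213
s_p = 9.4721
SE = s_p×√(1/n₁ + 1/n₂) = 9.4721×√(1/34 + 1/29) = 2.3943
t = (x̄₁ - x̄₂)/SE = (36 - 22)/2.3943 = 5.8472
df = 61, t-critical = ±2.659
Decision: reject H₀

Answer: t = 5.8472, reject H₀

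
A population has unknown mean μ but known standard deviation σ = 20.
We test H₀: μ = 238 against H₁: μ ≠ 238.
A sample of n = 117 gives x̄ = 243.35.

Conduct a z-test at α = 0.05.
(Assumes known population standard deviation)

Answer: z = 2.8935, reject H₀

Derivation:
Standard error: SE = σ/√n = 20/√117 = 1.8490
z-statistic: z = (x̄ - μ₀)/SE = (243.35 - 238)/1.8490 = 2.8935
Critical value: ±1.960
p-value = 0.0038
Decision: reject H₀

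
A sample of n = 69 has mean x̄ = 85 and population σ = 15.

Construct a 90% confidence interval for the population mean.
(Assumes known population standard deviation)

Confidence level: 90%, α = 0.1
z_0.05 = 1.645
SE = σ/√n = 15/√69 = 1.8058
Margin of error = 1.645 × 1.8058 = 2.9705
CI: x̄ ± margin = 85 ± 2.9705
CI: (82.0295, 87.9705)

Answer: (82.0295, 87.9705)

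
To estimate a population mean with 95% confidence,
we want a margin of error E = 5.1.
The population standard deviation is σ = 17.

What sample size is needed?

z_0.025 = 1.960
n = (z×σ/E)² = (1.960×17/5.1)²
n = 42.6844
Round up: n = 43

Answer: n = 43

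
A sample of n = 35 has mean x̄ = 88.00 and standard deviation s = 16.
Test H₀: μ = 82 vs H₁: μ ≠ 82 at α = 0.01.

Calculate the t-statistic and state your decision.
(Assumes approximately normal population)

df = n - 1 = 34
SE = s/√n = 16/√35 = 2.7045
t = (x̄ - μ₀)/SE = (88.00 - 82)/2.7045 = 2.2185
Critical value: t_{0.005,34} = ±2.728
p-value ≈ 0.0333
Decision: fail to reject H₀

Answer: t = 2.2185, fail to reject H₀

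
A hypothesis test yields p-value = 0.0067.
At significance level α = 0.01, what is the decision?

Compare p-value to α:
0.0067 < 0.01
Decision: reject H₀

Answer: reject H₀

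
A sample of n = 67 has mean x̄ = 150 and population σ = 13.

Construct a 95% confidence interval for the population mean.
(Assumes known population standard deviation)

Confidence level: 95%, α = 0.05
z_0.025 = 1.960
SE = σ/√n = 13/√67 = 1.5882
Margin of error = 1.960 × 1.5882 = 3.1129
CI: x̄ ± margin = 150 ± 3.1129
CI: (146.8871, 153.1129)

Answer: (146.8871, 153.1129)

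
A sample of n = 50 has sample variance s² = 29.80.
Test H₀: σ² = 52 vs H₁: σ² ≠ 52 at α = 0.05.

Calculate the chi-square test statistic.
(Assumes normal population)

Answer: χ² = 28.0808, reject H₀

Derivation:
df = n - 1 = 49
χ² = (n-1)s²/σ₀² = 49×29.80/52 = 28.0808
Critical values: χ²_{0.975,49} = 31.555, χ²_{0.025,49} = 70.222
Rejection region: χ² < 31.555 or χ² > 70.222
Decision: reject H₀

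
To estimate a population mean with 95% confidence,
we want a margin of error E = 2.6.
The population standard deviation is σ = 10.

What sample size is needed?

Answer: n = 57

Derivation:
z_0.025 = 1.960
n = (z×σ/E)² = (1.960×10/2.6)²
n = 56.8284
Round up: n = 57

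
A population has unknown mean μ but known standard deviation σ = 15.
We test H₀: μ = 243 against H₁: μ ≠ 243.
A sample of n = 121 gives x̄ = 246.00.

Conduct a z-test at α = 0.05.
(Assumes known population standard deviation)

Standard error: SE = σ/√n = 15/√121 = 1.3636
z-statistic: z = (x̄ - μ₀)/SE = (246.00 - 243)/1.3636 = 2.2001
Critical value: ±1.960
p-value = 0.0278
Decision: reject H₀

Answer: z = 2.2001, reject H₀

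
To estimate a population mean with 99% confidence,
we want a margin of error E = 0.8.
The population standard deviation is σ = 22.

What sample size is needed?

Answer: n = 5019

Derivation:
z_0.005 = 2.576
n = (z×σ/E)² = (2.576×22/0.8)²
n = 5018.3056
Round up: n = 5019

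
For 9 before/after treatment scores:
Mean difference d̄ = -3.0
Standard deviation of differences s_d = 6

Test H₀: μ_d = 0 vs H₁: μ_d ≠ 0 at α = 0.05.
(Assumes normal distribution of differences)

df = n - 1 = 8
SE = s_d/√n = 6/√9 = 2.0000
t = d̄/SE = -3.0/2.0000 = -1.5000
Critical value: t_{0.025,8} = ±2.306
p-value ≈ 0.1720
Decision: fail to reject H₀

Answer: t = -1.5000, fail to reject H₀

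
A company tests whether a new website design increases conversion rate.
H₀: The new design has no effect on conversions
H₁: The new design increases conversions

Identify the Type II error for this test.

A Type I error (probability α) occurs when we reject a true H₀.
A Type II error (probability β) occurs when we fail to reject a false H₀.

Answer: Keeping the old design when the new one would have increased conversions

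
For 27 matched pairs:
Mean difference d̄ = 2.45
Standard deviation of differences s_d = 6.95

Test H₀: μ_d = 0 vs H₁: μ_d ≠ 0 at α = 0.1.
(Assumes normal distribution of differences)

Answer: t = 1.8318, reject H₀

Derivation:
df = n - 1 = 26
SE = s_d/√n = 6.95/√27 = 1.3375
t = d̄/SE = 2.45/1.3375 = 1.8318
Critical value: t_{0.05,26} = ±1.706
p-value ≈ 0.0785
Decision: reject H₀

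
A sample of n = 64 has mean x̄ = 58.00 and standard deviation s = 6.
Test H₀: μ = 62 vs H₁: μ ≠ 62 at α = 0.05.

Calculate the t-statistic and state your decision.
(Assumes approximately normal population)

Answer: t = -5.3333, reject H₀

Derivation:
df = n - 1 = 63
SE = s/√n = 6/√64 = 0.7500
t = (x̄ - μ₀)/SE = (58.00 - 62)/0.7500 = -5.3333
Critical value: t_{0.025,63} = ±1.998
p-value < 0.0001
Decision: reject H₀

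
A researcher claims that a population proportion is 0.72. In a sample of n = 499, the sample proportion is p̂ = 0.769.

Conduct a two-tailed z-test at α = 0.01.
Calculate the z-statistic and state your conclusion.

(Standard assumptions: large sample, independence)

Answer: z = 2.4378, fail to reject H₀

Derivation:
H₀: p = 0.72, H₁: p ≠ 0.72
Standard error: SE = √(p₀(1-p₀)/n) = √(0.72×0.28/499) = 0.020100
z-statistic: z = (p̂ - p₀)/SE = (0.769 - 0.72)/0.020100 = 2.4378
Critical value: z_0.005 = ±2.576
p-value = 0.0148
Decision: fail to reject H₀ at α = 0.01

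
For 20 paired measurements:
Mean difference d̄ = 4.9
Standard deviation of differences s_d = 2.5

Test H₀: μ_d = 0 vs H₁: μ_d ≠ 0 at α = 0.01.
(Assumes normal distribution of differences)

df = n - 1 = 19
SE = s_d/√n = 2.5/√20 = 0.5590
t = d̄/SE = 4.9/0.5590 = 8.7657
Critical value: t_{0.005,19} = ±2.861
p-value < 0.0001
Decision: reject H₀

Answer: t = 8.7657, reject H₀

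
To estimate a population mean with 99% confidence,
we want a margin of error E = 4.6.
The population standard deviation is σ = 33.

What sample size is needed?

z_0.005 = 2.576
n = (z×σ/E)² = (2.576×33/4.6)²
n = 341.5104
Round up: n = 342

Answer: n = 342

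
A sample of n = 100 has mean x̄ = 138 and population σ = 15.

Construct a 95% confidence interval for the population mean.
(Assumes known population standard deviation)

Answer: (135.0600, 140.9400)

Derivation:
Confidence level: 95%, α = 0.05
z_0.025 = 1.960
SE = σ/√n = 15/√100 = 1.5000
Margin of error = 1.960 × 1.5000 = 2.9400
CI: x̄ ± margin = 138 ± 2.9400
CI: (135.0600, 140.9400)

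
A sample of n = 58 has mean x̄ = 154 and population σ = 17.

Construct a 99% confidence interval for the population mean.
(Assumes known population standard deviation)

Confidence level: 99%, α = 0.01
z_0.005 = 2.576
SE = σ/√n = 17/√58 = 2.2322
Margin of error = 2.576 × 2.2322 = 5.7501
CI: x̄ ± margin = 154 ± 5.7501
CI: (148.2499, 159.7501)

Answer: (148.2499, 159.7501)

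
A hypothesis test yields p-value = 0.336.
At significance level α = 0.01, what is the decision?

Answer: fail to reject H₀

Derivation:
Compare p-value to α:
0.336 ≥ 0.01
Decision: fail to reject H₀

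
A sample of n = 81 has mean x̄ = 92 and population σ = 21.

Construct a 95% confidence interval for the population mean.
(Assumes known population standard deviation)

Answer: (87.4267, 96.5733)

Derivation:
Confidence level: 95%, α = 0.05
z_0.025 = 1.960
SE = σ/√n = 21/√81 = 2.3333
Margin of error = 1.960 × 2.3333 = 4.5733
CI: x̄ ± margin = 92 ± 4.5733
CI: (87.4267, 96.5733)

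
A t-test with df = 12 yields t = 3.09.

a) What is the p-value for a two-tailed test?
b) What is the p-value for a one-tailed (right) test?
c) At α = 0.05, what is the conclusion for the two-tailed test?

Using t-distribution with df = 12:
a) Two-tailed: p = 2×P(T > 3.09) = 0.0094
b) One-tailed: p = P(T > 3.09) = 0.0047
c) 0.0094 < 0.05, reject H₀

Answer: a) 0.0094, b) 0.0047, c) reject H₀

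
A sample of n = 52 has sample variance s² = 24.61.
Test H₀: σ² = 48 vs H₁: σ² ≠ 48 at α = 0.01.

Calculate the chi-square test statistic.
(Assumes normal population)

df = n - 1 = 51
χ² = (n-1)s²/σ₀² = 51×24.61/48 = 26.1481
Critical values: χ²_{0.995,51} = 28.735, χ²_{0.005,51} = 80.747
Rejection region: χ² < 28.735 or χ² > 80.747
Decision: reject H₀

Answer: χ² = 26.1481, reject H₀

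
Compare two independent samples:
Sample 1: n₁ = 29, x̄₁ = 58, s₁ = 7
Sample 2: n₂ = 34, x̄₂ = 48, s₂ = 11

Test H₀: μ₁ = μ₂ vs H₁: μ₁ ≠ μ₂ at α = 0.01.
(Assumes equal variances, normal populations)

Answer: t = 4.2183, reject H₀

Derivation:
Pooled variance: s²_p = [28×7² + 33×11²]/(61) = 87.9508
s_p = 9.3782
SE = s_p×√(1/n₁ + 1/n₂) = 9.3782×√(1/29 + 1/34) = 2.3706
t = (x̄₁ - x̄₂)/SE = (58 - 48)/2.3706 = 4.2183
df = 61, t-critical = ±2.659
Decision: reject H₀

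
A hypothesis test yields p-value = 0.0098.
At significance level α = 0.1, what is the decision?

Compare p-value to α:
0.0098 < 0.1
Decision: reject H₀

Answer: reject H₀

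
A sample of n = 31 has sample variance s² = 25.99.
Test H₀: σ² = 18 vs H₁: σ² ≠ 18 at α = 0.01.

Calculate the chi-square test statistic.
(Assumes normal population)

Answer: χ² = 43.3167, fail to reject H₀

Derivation:
df = n - 1 = 30
χ² = (n-1)s²/σ₀² = 30×25.99/18 = 43.3167
Critical values: χ²_{0.995,30} = 13.787, χ²_{0.005,30} = 53.672
Rejection region: χ² < 13.787 or χ² > 53.672
Decision: fail to reject H₀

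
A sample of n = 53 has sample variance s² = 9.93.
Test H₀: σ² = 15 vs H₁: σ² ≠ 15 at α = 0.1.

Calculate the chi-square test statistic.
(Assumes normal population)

Answer: χ² = 34.4240, reject H₀

Derivation:
df = n - 1 = 52
χ² = (n-1)s²/σ₀² = 52×9.93/15 = 34.4240
Critical values: χ²_{0.95,52} = 36.437, χ²_{0.05,52} = 69.832
Rejection region: χ² < 36.437 or χ² > 69.832
Decision: reject H₀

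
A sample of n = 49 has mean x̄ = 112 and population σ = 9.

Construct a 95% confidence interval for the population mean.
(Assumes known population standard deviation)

Confidence level: 95%, α = 0.05
z_0.025 = 1.960
SE = σ/√n = 9/√49 = 1.2857
Margin of error = 1.960 × 1.2857 = 2.5200
CI: x̄ ± margin = 112 ± 2.5200
CI: (109.4800, 114.5200)

Answer: (109.4800, 114.5200)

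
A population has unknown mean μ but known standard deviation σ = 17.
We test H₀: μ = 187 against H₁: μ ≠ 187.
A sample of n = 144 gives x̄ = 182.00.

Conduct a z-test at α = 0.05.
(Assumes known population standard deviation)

Standard error: SE = σ/√n = 17/√144 = 1.4167
z-statistic: z = (x̄ - μ₀)/SE = (182.00 - 187)/1.4167 = -3.5293
Critical value: ±1.960
p-value = 0.0004
Decision: reject H₀

Answer: z = -3.5293, reject H₀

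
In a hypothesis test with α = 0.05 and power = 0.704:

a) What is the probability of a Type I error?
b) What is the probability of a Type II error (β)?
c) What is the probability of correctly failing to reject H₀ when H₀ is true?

a) Type I error probability = α = 0.05
b) Power = P(reject H₀ | H₁ true) = 1 - β = 0.704, so Type II error probability = β = 1 - Power = 0.296
c) P(fail to reject H₀ | H₀ true) = 1 - α = 0.95

Answer: a) 0.05, b) 0.296, c) 0.95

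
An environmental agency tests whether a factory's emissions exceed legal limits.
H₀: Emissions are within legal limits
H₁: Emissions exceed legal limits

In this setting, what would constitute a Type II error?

Type I error: rejecting H₀ when it is actually true (false positive).
Type II error: failing to reject H₀ when H₁ is actually true (false negative).

Answer: Failing to cite a factory whose emissions actually exceed the limit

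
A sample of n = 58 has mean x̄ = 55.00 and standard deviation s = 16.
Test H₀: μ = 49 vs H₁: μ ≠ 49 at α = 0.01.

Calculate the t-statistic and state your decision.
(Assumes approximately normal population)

Answer: t = 2.8559, reject H₀

Derivation:
df = n - 1 = 57
SE = s/√n = 16/√58 = 2.1009
t = (x̄ - μ₀)/SE = (55.00 - 49)/2.1009 = 2.8559
Critical value: t_{0.005,57} = ±2.665
p-value ≈ 0.0060
Decision: reject H₀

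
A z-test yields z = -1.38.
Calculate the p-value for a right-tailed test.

For z = -1.38:
p = P(Z > -1.38) = 1 - Φ(-1.38) = 0.9162

Answer: p-value ≈ 0.9162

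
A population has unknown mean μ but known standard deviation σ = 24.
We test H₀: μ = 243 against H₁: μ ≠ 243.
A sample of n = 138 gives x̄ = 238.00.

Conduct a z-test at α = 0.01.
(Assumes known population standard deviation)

Answer: z = -2.4474, fail to reject H₀

Derivation:
Standard error: SE = σ/√n = 24/√138 = 2.0430
z-statistic: z = (x̄ - μ₀)/SE = (238.00 - 243)/2.0430 = -2.4474
Critical value: ±2.576
p-value = 0.0144
Decision: fail to reject H₀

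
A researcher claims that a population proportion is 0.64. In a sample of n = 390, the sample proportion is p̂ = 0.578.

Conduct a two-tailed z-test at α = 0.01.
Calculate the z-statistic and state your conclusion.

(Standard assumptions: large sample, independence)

Answer: z = -2.5508, fail to reject H₀

Derivation:
H₀: p = 0.64, H₁: p ≠ 0.64
Standard error: SE = √(p₀(1-p₀)/n) = √(0.64×0.36/390) = 0.024306
z-statistic: z = (p̂ - p₀)/SE = (0.578 - 0.64)/0.024306 = -2.5508
Critical value: z_0.005 = ±2.576
p-value = 0.0107
Decision: fail to reject H₀ at α = 0.01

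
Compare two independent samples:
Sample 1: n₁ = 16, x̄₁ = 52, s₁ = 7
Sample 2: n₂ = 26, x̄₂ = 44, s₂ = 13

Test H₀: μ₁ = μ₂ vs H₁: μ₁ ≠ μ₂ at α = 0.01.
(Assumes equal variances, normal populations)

Pooled variance: s²_p = [15×7² + 25×13²]/(40) = 124.0000
s_p = 11.1355
SE = s_p×√(1/n₁ + 1/n₂) = 11.1355×√(1/16 + 1/26) = 3.5382
t = (x̄₁ - x̄₂)/SE = (52 - 44)/3.5382 = 2.2610
df = 40, t-critical = ±2.704
Decision: fail to reject H₀

Answer: t = 2.2610, fail to reject H₀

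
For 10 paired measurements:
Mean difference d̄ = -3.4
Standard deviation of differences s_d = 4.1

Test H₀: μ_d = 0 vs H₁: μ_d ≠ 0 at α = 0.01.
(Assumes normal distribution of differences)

df = n - 1 = 9
SE = s_d/√n = 4.1/√10 = 1.2965
t = d̄/SE = -3.4/1.2965 = -2.6224
Critical value: t_{0.005,9} = ±3.250
p-value ≈ 0.0277
Decision: fail to reject H₀

Answer: t = -2.6224, fail to reject H₀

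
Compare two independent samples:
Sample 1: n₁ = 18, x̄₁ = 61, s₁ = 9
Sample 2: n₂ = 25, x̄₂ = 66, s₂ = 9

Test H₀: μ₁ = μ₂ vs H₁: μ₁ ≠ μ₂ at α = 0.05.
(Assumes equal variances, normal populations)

Pooled variance: s²_p = [17×9² + 24×9²]/(41) = 81.0000
s_p = 9.0000
SE = s_p×√(1/n₁ + 1/n₂) = 9.0000×√(1/18 + 1/25) = 2.7821
t = (x̄₁ - x̄₂)/SE = (61 - 66)/2.7821 = -1.7972
df = 41, t-critical = ±2.020
Decision: fail to reject H₀

Answer: t = -1.7972, fail to reject H₀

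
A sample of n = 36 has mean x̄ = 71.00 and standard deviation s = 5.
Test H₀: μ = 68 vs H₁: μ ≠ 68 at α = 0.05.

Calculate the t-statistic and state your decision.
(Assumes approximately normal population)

Answer: t = 3.6001, reject H₀

Derivation:
df = n - 1 = 35
SE = s/√n = 5/√36 = 0.8333
t = (x̄ - μ₀)/SE = (71.00 - 68)/0.8333 = 3.6001
Critical value: t_{0.025,35} = ±2.030
p-value ≈ 0.0010
Decision: reject H₀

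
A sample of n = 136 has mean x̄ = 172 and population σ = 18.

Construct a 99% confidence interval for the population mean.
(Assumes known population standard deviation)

Confidence level: 99%, α = 0.01
z_0.005 = 2.576
SE = σ/√n = 18/√136 = 1.5435
Margin of error = 2.576 × 1.5435 = 3.9761
CI: x̄ ± margin = 172 ± 3.9761
CI: (168.0239, 175.9761)

Answer: (168.0239, 175.9761)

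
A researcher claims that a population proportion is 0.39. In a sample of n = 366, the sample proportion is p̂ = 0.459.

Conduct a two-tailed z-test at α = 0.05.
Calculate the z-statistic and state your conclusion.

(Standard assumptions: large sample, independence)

Answer: z = 2.7064, reject H₀

Derivation:
H₀: p = 0.39, H₁: p ≠ 0.39
Standard error: SE = √(p₀(1-p₀)/n) = √(0.39×0.61/366) = 0.025495
z-statistic: z = (p̂ - p₀)/SE = (0.459 - 0.39)/0.025495 = 2.7064
Critical value: z_0.025 = ±1.960
p-value = 0.0068
Decision: reject H₀ at α = 0.05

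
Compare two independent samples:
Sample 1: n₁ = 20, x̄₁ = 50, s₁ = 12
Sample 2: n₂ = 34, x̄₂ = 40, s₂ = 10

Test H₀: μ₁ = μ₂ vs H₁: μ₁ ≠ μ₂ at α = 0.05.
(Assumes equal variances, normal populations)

Answer: t = 3.2937, reject H₀

Derivation:
Pooled variance: s²_p = [19×12² + 33×10²]/(52) = 116.0769
s_p = 10.7739
SE = s_p×√(1/n₁ + 1/n₂) = 10.7739×√(1/20 + 1/34) = 3.0361
t = (x̄₁ - x̄₂)/SE = (50 - 40)/3.0361 = 3.2937
df = 52, t-critical = ±2.007
Decision: reject H₀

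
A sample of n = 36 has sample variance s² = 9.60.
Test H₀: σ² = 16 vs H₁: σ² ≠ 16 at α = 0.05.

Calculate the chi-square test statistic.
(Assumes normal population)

Answer: χ² = 21.0000, fail to reject H₀

Derivation:
df = n - 1 = 35
χ² = (n-1)s²/σ₀² = 35×9.60/16 = 21.0000
Critical values: χ²_{0.975,35} = 20.569, χ²_{0.025,35} = 53.203
Rejection region: χ² < 20.569 or χ² > 53.203
Decision: fail to reject H₀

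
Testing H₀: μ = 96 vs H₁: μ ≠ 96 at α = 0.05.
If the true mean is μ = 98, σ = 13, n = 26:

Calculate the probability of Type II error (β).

SE = σ/√n = 13/√26 = 2.5495
Critical values: μ₀ ± z_0.025×SE = 96 ± 1.960×2.5495
Acceptance region: (91.0030, 100.9970)
Under H₁ (μ = 98): z_high = (100.9970 - 98)/2.5495 = 1.1755, z_low = (91.0030 - 98)/2.5495 = -2.7445
β = P(not reject | H₁) = Φ(1.1755) - Φ(-2.7445) ≈ 0.8771

Answer: β ≈ 0.8771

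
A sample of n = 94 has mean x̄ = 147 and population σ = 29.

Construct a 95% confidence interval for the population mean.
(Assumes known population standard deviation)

Confidence level: 95%, α = 0.05
z_0.025 = 1.960
SE = σ/√n = 29/√94 = 2.9911
Margin of error = 1.960 × 2.9911 = 5.8626
CI: x̄ ± margin = 147 ± 5.8626
CI: (141.1374, 152.8626)

Answer: (141.1374, 152.8626)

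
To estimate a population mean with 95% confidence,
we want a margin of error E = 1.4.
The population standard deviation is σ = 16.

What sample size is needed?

Answer: n = 502

Derivation:
z_0.025 = 1.960
n = (z×σ/E)² = (1.960×16/1.4)²
n = 501.7600
Round up: n = 502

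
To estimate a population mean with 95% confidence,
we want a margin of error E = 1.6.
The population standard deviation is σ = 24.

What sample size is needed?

Answer: n = 865

Derivation:
z_0.025 = 1.960
n = (z×σ/E)² = (1.960×24/1.6)²
n = 864.3600
Round up: n = 865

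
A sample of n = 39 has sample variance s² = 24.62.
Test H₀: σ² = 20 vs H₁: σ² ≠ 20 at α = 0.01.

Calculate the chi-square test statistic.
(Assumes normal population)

df = n - 1 = 38
χ² = (n-1)s²/σ₀² = 38×24.62/20 = 46.7780
Critical values: χ²_{0.995,38} = 19.289, χ²_{0.005,38} = 64.181
Rejection region: χ² < 19.289 or χ² > 64.181
Decision: fail to reject H₀

Answer: χ² = 46.7780, fail to reject H₀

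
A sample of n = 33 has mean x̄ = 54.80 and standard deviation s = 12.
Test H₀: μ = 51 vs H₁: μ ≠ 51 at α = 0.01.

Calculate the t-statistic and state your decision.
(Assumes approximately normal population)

df = n - 1 = 32
SE = s/√n = 12/√33 = 2.0889
t = (x̄ - μ₀)/SE = (54.80 - 51)/2.0889 = 1.8191
Critical value: t_{0.005,32} = ±2.738
p-value ≈ 0.0783
Decision: fail to reject H₀

Answer: t = 1.8191, fail to reject H₀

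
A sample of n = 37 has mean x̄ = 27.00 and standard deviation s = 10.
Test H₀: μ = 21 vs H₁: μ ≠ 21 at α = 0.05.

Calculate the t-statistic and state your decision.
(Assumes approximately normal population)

Answer: t = 3.6496, reject H₀

Derivation:
df = n - 1 = 36
SE = s/√n = 10/√37 = 1.6440
t = (x̄ - μ₀)/SE = (27.00 - 21)/1.6440 = 3.6496
Critical value: t_{0.025,36} = ±2.028
p-value ≈ 0.0008
Decision: reject H₀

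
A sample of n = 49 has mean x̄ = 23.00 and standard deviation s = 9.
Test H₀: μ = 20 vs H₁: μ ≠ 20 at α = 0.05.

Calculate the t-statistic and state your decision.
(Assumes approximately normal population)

Answer: t = 2.3334, reject H₀

Derivation:
df = n - 1 = 48
SE = s/√n = 9/√49 = 1.2857
t = (x̄ - μ₀)/SE = (23.00 - 20)/1.2857 = 2.3334
Critical value: t_{0.025,48} = ±2.011
p-value ≈ 0.0239
Decision: reject H₀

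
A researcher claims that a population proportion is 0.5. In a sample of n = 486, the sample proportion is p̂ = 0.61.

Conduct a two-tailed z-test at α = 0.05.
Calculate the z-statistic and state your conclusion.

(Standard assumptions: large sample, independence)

Answer: z = 4.8501, reject H₀

Derivation:
H₀: p = 0.5, H₁: p ≠ 0.5
Standard error: SE = √(p₀(1-p₀)/n) = √(0.5×0.5/486) = 0.022680
z-statistic: z = (p̂ - p₀)/SE = (0.61 - 0.5)/0.022680 = 4.8501
Critical value: z_0.025 = ±1.960
p-value < 0.0001
Decision: reject H₀ at α = 0.05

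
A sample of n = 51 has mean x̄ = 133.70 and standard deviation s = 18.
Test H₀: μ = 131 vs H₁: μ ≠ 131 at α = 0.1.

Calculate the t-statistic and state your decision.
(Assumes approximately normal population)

Answer: t = 1.0712, fail to reject H₀

Derivation:
df = n - 1 = 50
SE = s/√n = 18/√51 = 2.5205
t = (x̄ - μ₀)/SE = (133.70 - 131)/2.5205 = 1.0712
Critical value: t_{0.05,50} = ±1.676
p-value ≈ 0.2892
Decision: fail to reject H₀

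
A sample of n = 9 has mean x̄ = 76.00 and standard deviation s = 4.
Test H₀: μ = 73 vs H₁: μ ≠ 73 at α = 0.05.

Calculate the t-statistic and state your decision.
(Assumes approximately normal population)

df = n - 1 = 8
SE = s/√n = 4/√9 = 1.3333
t = (x̄ - μ₀)/SE = (76.00 - 73)/1.3333 = 2.2501
Critical value: t_{0.025,8} = ±2.306
p-value ≈ 0.0546
Decision: fail to reject H₀

Answer: t = 2.2501, fail to reject H₀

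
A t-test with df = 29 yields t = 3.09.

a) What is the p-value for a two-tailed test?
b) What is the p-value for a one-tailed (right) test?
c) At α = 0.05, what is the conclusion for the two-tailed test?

Answer: a) 0.0044, b) 0.0022, c) reject H₀

Derivation:
Using t-distribution with df = 29:
a) Two-tailed: p = 2×P(T > 3.09) = 0.0044
b) One-tailed: p = P(T > 3.09) = 0.0022
c) 0.0044 < 0.05, reject H₀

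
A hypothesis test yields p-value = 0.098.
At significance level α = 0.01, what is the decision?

Answer: fail to reject H₀

Derivation:
Compare p-value to α:
0.098 ≥ 0.01
Decision: fail to reject H₀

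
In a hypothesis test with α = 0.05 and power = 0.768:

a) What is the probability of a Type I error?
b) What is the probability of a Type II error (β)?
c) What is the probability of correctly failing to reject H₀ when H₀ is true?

Answer: a) 0.05, b) 0.232, c) 0.95

Derivation:
a) Type I error probability = α = 0.05
b) Power = P(reject H₀ | H₁ true) = 1 - β = 0.768, so Type II error probability = β = 1 - Power = 0.232
c) P(fail to reject H₀ | H₀ true) = 1 - α = 0.95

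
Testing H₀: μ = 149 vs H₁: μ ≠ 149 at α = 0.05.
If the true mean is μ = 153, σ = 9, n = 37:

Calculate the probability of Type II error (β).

SE = σ/√n = 9/√37 = 1.4796
Critical values: μ₀ ± z_0.025×SE = 149 ± 1.960×1.4796
Acceptance region: (146.1000, 151.9000)
Under H₁ (μ = 153): z_high = (151.9000 - 153)/1.4796 = -0.7434, z_low = (146.1000 - 153)/1.4796 = -4.6634
β = P(not reject | H₁) = Φ(-0.7434) - Φ(-4.6634) ≈ 0.2286

Answer: β ≈ 0.2286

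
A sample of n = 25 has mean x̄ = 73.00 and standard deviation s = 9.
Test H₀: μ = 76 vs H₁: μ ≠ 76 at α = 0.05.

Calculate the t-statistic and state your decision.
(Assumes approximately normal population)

df = n - 1 = 24
SE = s/√n = 9/√25 = 1.8000
t = (x̄ - μ₀)/SE = (73.00 - 76)/1.8000 = -1.6667
Critical value: t_{0.025,24} = ±2.064
p-value ≈ 0.1086
Decision: fail to reject H₀

Answer: t = -1.6667, fail to reject H₀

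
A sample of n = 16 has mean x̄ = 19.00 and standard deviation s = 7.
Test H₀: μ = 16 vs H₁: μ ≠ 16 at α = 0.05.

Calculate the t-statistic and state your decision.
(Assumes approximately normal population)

Answer: t = 1.7143, fail to reject H₀

Derivation:
df = n - 1 = 15
SE = s/√n = 7/√16 = 1.7500
t = (x̄ - μ₀)/SE = (19.00 - 16)/1.7500 = 1.7143
Critical value: t_{0.025,15} = ±2.131
p-value ≈ 0.1071
Decision: fail to reject H₀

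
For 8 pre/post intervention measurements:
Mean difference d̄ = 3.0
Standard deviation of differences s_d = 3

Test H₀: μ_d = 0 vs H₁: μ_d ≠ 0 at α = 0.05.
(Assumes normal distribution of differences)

df = n - 1 = 7
SE = s_d/√n = 3/√8 = 1.0607
t = d̄/SE = 3.0/1.0607 = 2.8283
Critical value: t_{0.025,7} = ±2.365
p-value ≈ 0.0255
Decision: reject H₀

Answer: t = 2.8283, reject H₀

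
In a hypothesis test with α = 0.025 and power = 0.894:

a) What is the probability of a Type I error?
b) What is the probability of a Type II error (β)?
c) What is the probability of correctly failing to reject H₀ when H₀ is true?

a) Type I error probability = α = 0.025
b) Power = P(reject H₀ | H₁ true) = 1 - β = 0.894, so Type II error probability = β = 1 - Power = 0.106
c) P(fail to reject H₀ | H₀ true) = 1 - α = 0.975

Answer: a) 0.025, b) 0.106, c) 0.975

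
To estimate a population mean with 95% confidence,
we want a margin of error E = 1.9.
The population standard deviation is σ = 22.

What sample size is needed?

z_0.025 = 1.960
n = (z×σ/E)² = (1.960×22/1.9)²
n = 515.0511
Round up: n = 516

Answer: n = 516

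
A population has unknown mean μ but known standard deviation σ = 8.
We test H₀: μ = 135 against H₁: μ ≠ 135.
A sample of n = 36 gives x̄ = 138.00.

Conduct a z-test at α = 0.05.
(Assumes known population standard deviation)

Standard error: SE = σ/√n = 8/√36 = 1.3333
z-statistic: z = (x̄ - μ₀)/SE = (138.00 - 135)/1.3333 = 2.2501
Critical value: ±1.960
p-value = 0.0244
Decision: reject H₀

Answer: z = 2.2501, reject H₀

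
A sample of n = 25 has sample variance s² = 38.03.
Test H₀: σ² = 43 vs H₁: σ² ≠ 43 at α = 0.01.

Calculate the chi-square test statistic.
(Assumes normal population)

Answer: χ² = 21.2260, fail to reject H₀

Derivation:
df = n - 1 = 24
χ² = (n-1)s²/σ₀² = 24×38.03/43 = 21.2260
Critical values: χ²_{0.995,24} = 9.886, χ²_{0.005,24} = 45.559
Rejection region: χ² < 9.886 or χ² > 45.559
Decision: fail to reject H₀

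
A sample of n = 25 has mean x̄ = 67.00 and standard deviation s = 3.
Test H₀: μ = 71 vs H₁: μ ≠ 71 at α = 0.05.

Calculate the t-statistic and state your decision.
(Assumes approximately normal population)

Answer: t = -6.6667, reject H₀

Derivation:
df = n - 1 = 24
SE = s/√n = 3/√25 = 0.6000
t = (x̄ - μ₀)/SE = (67.00 - 71)/0.6000 = -6.6667
Critical value: t_{0.025,24} = ±2.064
p-value < 0.0001
Decision: reject H₀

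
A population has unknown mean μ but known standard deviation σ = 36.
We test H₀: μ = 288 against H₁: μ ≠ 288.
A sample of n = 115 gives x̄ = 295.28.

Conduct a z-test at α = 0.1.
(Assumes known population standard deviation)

Standard error: SE = σ/√n = 36/√115 = 3.3570
z-statistic: z = (x̄ - μ₀)/SE = (295.28 - 288)/3.3570 = 2.1686
Critical value: ±1.645
p-value = 0.0301
Decision: reject H₀

Answer: z = 2.1686, reject H₀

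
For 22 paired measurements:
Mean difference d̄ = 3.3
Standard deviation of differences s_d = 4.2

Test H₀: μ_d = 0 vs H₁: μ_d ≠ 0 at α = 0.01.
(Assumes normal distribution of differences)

Answer: t = 3.6855, reject H₀

Derivation:
df = n - 1 = 21
SE = s_d/√n = 4.2/√22 = 0.8954
t = d̄/SE = 3.3/0.8954 = 3.6855
Critical value: t_{0.005,21} = ±2.831
p-value ≈ 0.0014
Decision: reject H₀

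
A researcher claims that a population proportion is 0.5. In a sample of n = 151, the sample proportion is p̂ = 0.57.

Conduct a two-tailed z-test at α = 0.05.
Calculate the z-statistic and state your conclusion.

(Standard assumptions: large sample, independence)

Answer: z = 1.7204, fail to reject H₀

Derivation:
H₀: p = 0.5, H₁: p ≠ 0.5
Standard error: SE = √(p₀(1-p₀)/n) = √(0.5×0.5/151) = 0.040689
z-statistic: z = (p̂ - p₀)/SE = (0.57 - 0.5)/0.040689 = 1.7204
Critical value: z_0.025 = ±1.960
p-value = 0.0854
Decision: fail to reject H₀ at α = 0.05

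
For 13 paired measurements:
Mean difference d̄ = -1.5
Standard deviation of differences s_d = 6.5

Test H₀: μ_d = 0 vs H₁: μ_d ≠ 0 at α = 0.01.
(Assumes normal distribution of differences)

Answer: t = -0.8320, fail to reject H₀

Derivation:
df = n - 1 = 12
SE = s_d/√n = 6.5/√13 = 1.8028
t = d̄/SE = -1.5/1.8028 = -0.8320
Critical value: t_{0.005,12} = ±3.055
p-value ≈ 0.4217
Decision: fail to reject H₀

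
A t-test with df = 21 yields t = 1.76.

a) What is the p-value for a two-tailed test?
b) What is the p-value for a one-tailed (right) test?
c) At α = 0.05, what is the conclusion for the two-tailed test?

Answer: a) 0.0930, b) 0.0465, c) fail to reject H₀

Derivation:
Using t-distribution with df = 21:
a) Two-tailed: p = 2×P(T > 1.76) = 0.0930
b) One-tailed: p = P(T > 1.76) = 0.0465
c) 0.0930 ≥ 0.05, fail to reject H₀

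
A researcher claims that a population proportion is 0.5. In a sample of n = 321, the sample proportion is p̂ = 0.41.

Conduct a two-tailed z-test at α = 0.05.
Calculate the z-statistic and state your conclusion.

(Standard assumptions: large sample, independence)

Answer: z = -3.2250, reject H₀

Derivation:
H₀: p = 0.5, H₁: p ≠ 0.5
Standard error: SE = √(p₀(1-p₀)/n) = √(0.5×0.5/321) = 0.027907
z-statistic: z = (p̂ - p₀)/SE = (0.41 - 0.5)/0.027907 = -3.2250
Critical value: z_0.025 = ±1.960
p-value = 0.0013
Decision: reject H₀ at α = 0.05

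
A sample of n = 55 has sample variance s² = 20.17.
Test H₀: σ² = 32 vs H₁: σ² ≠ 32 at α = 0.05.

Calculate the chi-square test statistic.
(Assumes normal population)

Answer: χ² = 34.0369, reject H₀

Derivation:
df = n - 1 = 54
χ² = (n-1)s²/σ₀² = 54×20.17/32 = 34.0369
Critical values: χ²_{0.975,54} = 35.586, χ²_{0.025,54} = 76.192
Rejection region: χ² < 35.586 or χ² > 76.192
Decision: reject H₀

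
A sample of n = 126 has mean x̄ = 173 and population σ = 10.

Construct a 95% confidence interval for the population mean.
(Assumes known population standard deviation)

Answer: (171.2538, 174.7462)

Derivation:
Confidence level: 95%, α = 0.05
z_0.025 = 1.960
SE = σ/√n = 10/√126 = 0.8909
Margin of error = 1.960 × 0.8909 = 1.7462
CI: x̄ ± margin = 173 ± 1.7462
CI: (171.2538, 174.7462)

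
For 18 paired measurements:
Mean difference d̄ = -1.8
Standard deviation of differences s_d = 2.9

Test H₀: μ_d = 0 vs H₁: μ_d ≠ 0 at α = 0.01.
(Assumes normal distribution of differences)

df = n - 1 = 17
SE = s_d/√n = 2.9/√18 = 0.6835
t = d̄/SE = -1.8/0.6835 = -2.6335
Critical value: t_{0.005,17} = ±2.898
p-value ≈ 0.0174
Decision: fail to reject H₀

Answer: t = -2.6335, fail to reject H₀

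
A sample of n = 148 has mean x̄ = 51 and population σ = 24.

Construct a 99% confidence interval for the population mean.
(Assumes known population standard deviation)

Answer: (45.9181, 56.0819)

Derivation:
Confidence level: 99%, α = 0.01
z_0.005 = 2.576
SE = σ/√n = 24/√148 = 1.9728
Margin of error = 2.576 × 1.9728 = 5.0819
CI: x̄ ± margin = 51 ± 5.0819
CI: (45.9181, 56.0819)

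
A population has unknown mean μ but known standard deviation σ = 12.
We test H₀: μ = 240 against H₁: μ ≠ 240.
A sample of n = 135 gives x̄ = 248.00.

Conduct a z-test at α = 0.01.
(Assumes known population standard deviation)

Standard error: SE = σ/√n = 12/√135 = 1.0328
z-statistic: z = (x̄ - μ₀)/SE = (248.00 - 240)/1.0328 = 7.7459
Critical value: ±2.576
p-value < 0.0001
Decision: reject H₀

Answer: z = 7.7459, reject H₀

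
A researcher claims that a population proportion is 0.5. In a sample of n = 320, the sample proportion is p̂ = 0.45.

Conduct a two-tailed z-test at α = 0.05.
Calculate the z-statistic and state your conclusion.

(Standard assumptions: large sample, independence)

H₀: p = 0.5, H₁: p ≠ 0.5
Standard error: SE = √(p₀(1-p₀)/n) = √(0.5×0.5/320) = 0.027951
z-statistic: z = (p̂ - p₀)/SE = (0.45 - 0.5)/0.027951 = -1.7888
Critical value: z_0.025 = ±1.960
p-value = 0.0736
Decision: fail to reject H₀ at α = 0.05

Answer: z = -1.7888, fail to reject H₀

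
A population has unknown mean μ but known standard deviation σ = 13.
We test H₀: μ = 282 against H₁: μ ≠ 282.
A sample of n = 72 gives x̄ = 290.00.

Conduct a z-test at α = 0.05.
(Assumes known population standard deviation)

Answer: z = 5.2216, reject H₀

Derivation:
Standard error: SE = σ/√n = 13/√72 = 1.5321
z-statistic: z = (x̄ - μ₀)/SE = (290.00 - 282)/1.5321 = 5.2216
Critical value: ±1.960
p-value < 0.0001
Decision: reject H₀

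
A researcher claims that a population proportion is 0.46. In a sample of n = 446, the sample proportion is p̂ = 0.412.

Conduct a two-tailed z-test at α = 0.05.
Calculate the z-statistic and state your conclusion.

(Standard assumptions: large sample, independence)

Answer: z = -2.0339, reject H₀

Derivation:
H₀: p = 0.46, H₁: p ≠ 0.46
Standard error: SE = √(p₀(1-p₀)/n) = √(0.46×0.54/446) = 0.023600
z-statistic: z = (p̂ - p₀)/SE = (0.412 - 0.46)/0.023600 = -2.0339
Critical value: z_0.025 = ±1.960
p-value = 0.0420
Decision: reject H₀ at α = 0.05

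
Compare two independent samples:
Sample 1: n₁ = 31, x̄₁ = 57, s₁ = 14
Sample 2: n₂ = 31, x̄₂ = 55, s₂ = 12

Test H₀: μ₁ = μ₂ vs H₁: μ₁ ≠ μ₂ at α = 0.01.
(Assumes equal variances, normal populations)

Pooled variance: s²_p = [30×14² + 30×12²]/(60) = 170.0000
s_p = 13.0384
SE = s_p×√(1/n₁ + 1/n₂) = 13.0384×√(1/31 + 1/31) = 3.3118
t = (x̄₁ - x̄₂)/SE = (57 - 55)/3.3118 = 0.6039
df = 60, t-critical = ±2.660
Decision: fail to reject H₀

Answer: t = 0.6039, fail to reject H₀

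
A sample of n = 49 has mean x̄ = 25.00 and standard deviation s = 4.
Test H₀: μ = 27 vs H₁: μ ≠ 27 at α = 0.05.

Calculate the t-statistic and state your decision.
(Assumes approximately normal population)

Answer: t = -3.5002, reject H₀

Derivation:
df = n - 1 = 48
SE = s/√n = 4/√49 = 0.5714
t = (x̄ - μ₀)/SE = (25.00 - 27)/0.5714 = -3.5002
Critical value: t_{0.025,48} = ±2.011
p-value ≈ 0.0010
Decision: reject H₀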